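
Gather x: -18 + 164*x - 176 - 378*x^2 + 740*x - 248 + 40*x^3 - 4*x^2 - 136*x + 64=40*x^3 - 382*x^2 + 768*x - 378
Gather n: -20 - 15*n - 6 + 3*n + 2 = -12*n - 24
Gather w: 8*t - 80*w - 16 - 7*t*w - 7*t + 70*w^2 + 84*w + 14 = t + 70*w^2 + w*(4 - 7*t) - 2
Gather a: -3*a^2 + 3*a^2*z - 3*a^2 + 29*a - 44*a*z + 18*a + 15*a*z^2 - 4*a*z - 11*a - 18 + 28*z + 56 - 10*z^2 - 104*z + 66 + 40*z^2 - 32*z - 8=a^2*(3*z - 6) + a*(15*z^2 - 48*z + 36) + 30*z^2 - 108*z + 96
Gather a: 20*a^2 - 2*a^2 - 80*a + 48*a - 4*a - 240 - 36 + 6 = 18*a^2 - 36*a - 270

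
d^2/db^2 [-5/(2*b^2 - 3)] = 60*(-2*b^2 - 1)/(2*b^2 - 3)^3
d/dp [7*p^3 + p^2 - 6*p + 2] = 21*p^2 + 2*p - 6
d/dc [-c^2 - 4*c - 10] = -2*c - 4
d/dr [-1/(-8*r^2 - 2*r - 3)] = 2*(-8*r - 1)/(8*r^2 + 2*r + 3)^2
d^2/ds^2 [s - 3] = 0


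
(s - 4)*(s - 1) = s^2 - 5*s + 4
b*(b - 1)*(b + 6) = b^3 + 5*b^2 - 6*b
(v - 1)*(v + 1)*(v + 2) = v^3 + 2*v^2 - v - 2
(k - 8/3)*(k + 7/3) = k^2 - k/3 - 56/9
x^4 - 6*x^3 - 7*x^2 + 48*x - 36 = (x - 6)*(x - 2)*(x - 1)*(x + 3)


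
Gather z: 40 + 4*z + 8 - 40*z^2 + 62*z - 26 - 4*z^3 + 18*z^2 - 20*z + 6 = -4*z^3 - 22*z^2 + 46*z + 28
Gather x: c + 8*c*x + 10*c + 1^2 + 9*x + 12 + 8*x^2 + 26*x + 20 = 11*c + 8*x^2 + x*(8*c + 35) + 33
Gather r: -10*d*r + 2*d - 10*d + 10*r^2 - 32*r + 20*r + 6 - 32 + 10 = -8*d + 10*r^2 + r*(-10*d - 12) - 16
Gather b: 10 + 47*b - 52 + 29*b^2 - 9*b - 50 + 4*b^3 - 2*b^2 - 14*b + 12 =4*b^3 + 27*b^2 + 24*b - 80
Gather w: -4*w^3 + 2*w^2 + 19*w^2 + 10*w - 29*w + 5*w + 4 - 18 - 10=-4*w^3 + 21*w^2 - 14*w - 24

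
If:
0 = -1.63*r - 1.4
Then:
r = -0.86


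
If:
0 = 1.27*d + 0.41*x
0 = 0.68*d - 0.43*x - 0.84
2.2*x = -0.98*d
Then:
No Solution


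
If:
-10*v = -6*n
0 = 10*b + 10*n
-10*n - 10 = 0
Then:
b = 1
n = -1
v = -3/5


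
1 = 1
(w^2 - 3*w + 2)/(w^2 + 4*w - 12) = (w - 1)/(w + 6)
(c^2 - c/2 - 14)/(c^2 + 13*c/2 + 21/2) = (c - 4)/(c + 3)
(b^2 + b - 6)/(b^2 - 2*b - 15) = (b - 2)/(b - 5)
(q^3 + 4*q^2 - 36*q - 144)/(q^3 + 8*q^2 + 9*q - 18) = (q^2 - 2*q - 24)/(q^2 + 2*q - 3)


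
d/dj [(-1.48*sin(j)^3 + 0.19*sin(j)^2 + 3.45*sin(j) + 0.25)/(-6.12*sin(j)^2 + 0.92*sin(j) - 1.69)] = (9.0576*sin(j)^4 - 2.7232*sin(j)^3 + 28.7924*sin(j)^2 + 2.4178*sin(j) - 6.0605)*cos(j)/(37.4544*sin(j)^4 - 11.2608*sin(j)^3 + 21.532*sin(j)^2 - 3.1096*sin(j) + 2.8561)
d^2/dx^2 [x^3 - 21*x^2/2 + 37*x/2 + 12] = 6*x - 21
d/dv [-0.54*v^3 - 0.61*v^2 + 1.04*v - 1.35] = -1.62*v^2 - 1.22*v + 1.04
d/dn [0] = 0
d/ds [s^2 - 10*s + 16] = 2*s - 10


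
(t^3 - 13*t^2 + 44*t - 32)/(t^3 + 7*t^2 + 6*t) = (t^3 - 13*t^2 + 44*t - 32)/(t*(t^2 + 7*t + 6))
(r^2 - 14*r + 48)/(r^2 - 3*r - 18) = (r - 8)/(r + 3)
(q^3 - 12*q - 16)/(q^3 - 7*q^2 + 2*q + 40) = (q + 2)/(q - 5)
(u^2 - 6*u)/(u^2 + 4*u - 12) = u*(u - 6)/(u^2 + 4*u - 12)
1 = 1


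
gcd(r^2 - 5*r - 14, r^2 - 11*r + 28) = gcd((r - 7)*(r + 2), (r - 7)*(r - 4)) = r - 7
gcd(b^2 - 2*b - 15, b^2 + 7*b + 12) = b + 3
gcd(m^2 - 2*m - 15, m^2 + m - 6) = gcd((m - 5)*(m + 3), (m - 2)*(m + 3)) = m + 3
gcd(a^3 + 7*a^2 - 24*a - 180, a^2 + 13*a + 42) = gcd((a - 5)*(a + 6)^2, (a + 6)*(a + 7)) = a + 6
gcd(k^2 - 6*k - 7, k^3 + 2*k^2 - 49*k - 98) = k - 7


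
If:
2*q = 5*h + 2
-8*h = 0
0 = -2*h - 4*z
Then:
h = 0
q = 1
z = 0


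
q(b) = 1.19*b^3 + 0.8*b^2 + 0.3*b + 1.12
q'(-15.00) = 779.55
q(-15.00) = -3839.63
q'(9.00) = 303.87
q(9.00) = 936.13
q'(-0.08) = 0.19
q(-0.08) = 1.10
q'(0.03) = 0.35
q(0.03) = 1.13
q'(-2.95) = 26.65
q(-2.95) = -23.35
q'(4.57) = 82.17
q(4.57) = 132.78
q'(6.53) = 162.98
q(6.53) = 368.54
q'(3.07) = 38.86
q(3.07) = 44.01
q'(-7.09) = 168.41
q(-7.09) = -384.91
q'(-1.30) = 4.25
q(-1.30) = -0.53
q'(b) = 3.57*b^2 + 1.6*b + 0.3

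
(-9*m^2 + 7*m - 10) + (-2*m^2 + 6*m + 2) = -11*m^2 + 13*m - 8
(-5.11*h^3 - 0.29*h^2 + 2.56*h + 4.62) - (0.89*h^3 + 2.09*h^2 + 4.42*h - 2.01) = -6.0*h^3 - 2.38*h^2 - 1.86*h + 6.63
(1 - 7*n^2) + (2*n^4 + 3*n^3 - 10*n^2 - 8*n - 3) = 2*n^4 + 3*n^3 - 17*n^2 - 8*n - 2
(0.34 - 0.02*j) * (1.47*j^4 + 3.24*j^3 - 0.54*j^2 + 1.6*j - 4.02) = -0.0294*j^5 + 0.435*j^4 + 1.1124*j^3 - 0.2156*j^2 + 0.6244*j - 1.3668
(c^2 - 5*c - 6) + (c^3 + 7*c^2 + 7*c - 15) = c^3 + 8*c^2 + 2*c - 21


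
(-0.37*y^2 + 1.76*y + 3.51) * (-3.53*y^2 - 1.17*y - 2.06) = 1.3061*y^4 - 5.7799*y^3 - 13.6873*y^2 - 7.7323*y - 7.2306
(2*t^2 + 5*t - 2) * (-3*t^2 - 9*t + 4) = -6*t^4 - 33*t^3 - 31*t^2 + 38*t - 8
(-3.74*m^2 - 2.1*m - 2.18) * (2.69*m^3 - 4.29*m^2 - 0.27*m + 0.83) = -10.0606*m^5 + 10.3956*m^4 + 4.1546*m^3 + 6.815*m^2 - 1.1544*m - 1.8094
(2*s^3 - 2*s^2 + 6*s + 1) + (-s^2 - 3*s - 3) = 2*s^3 - 3*s^2 + 3*s - 2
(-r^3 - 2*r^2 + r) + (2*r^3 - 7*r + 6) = r^3 - 2*r^2 - 6*r + 6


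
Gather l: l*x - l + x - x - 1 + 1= l*(x - 1)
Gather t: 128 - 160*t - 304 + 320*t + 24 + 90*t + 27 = 250*t - 125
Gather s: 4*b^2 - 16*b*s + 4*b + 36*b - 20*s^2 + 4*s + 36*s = 4*b^2 + 40*b - 20*s^2 + s*(40 - 16*b)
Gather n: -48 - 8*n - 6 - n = -9*n - 54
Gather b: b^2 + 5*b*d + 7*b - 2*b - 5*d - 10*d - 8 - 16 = b^2 + b*(5*d + 5) - 15*d - 24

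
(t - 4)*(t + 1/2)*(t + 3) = t^3 - t^2/2 - 25*t/2 - 6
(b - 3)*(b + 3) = b^2 - 9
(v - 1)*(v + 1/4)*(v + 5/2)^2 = v^4 + 17*v^3/4 + 9*v^2/4 - 95*v/16 - 25/16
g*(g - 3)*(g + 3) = g^3 - 9*g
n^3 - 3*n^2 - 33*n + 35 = (n - 7)*(n - 1)*(n + 5)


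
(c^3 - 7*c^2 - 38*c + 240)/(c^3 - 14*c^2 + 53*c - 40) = (c + 6)/(c - 1)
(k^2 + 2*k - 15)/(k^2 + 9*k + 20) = (k - 3)/(k + 4)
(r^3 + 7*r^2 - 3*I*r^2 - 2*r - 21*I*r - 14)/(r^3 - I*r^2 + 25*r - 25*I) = (r^2 + r*(7 - 2*I) - 14*I)/(r^2 + 25)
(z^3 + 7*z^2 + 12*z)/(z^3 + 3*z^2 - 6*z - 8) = z*(z + 3)/(z^2 - z - 2)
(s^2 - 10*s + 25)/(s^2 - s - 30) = (-s^2 + 10*s - 25)/(-s^2 + s + 30)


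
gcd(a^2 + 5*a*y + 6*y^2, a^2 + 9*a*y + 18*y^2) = a + 3*y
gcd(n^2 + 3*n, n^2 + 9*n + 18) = n + 3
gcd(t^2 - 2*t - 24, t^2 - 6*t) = t - 6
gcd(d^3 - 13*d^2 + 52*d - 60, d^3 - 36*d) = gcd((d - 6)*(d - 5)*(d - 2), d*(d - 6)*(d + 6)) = d - 6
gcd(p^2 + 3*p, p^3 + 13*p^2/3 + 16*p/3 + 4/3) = 1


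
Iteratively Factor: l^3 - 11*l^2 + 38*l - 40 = (l - 4)*(l^2 - 7*l + 10) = (l - 4)*(l - 2)*(l - 5)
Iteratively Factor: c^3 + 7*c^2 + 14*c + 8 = (c + 2)*(c^2 + 5*c + 4) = (c + 2)*(c + 4)*(c + 1)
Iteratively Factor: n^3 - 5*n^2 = (n - 5)*(n^2) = n*(n - 5)*(n)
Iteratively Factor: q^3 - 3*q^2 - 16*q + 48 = (q - 4)*(q^2 + q - 12) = (q - 4)*(q + 4)*(q - 3)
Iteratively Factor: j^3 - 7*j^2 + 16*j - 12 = (j - 2)*(j^2 - 5*j + 6) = (j - 3)*(j - 2)*(j - 2)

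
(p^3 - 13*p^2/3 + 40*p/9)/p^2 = p - 13/3 + 40/(9*p)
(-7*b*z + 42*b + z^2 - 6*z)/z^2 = -7*b/z + 42*b/z^2 + 1 - 6/z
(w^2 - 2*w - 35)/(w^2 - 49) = (w + 5)/(w + 7)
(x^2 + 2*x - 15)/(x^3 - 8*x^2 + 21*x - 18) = (x + 5)/(x^2 - 5*x + 6)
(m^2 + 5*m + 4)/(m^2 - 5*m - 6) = (m + 4)/(m - 6)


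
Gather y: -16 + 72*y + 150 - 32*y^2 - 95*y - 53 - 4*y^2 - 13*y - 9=-36*y^2 - 36*y + 72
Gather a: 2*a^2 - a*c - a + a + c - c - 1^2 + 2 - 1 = 2*a^2 - a*c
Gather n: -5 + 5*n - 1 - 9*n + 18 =12 - 4*n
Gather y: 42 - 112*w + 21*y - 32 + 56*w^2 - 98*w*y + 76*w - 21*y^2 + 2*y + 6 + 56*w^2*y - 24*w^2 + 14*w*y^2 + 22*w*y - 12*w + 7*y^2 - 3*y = 32*w^2 - 48*w + y^2*(14*w - 14) + y*(56*w^2 - 76*w + 20) + 16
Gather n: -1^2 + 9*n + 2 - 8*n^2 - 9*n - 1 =-8*n^2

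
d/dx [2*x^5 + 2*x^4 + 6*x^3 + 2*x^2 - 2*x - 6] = 10*x^4 + 8*x^3 + 18*x^2 + 4*x - 2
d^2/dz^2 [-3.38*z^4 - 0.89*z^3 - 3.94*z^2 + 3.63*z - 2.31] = -40.56*z^2 - 5.34*z - 7.88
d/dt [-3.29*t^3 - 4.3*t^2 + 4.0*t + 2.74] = -9.87*t^2 - 8.6*t + 4.0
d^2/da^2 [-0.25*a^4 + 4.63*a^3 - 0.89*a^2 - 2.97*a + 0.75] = -3.0*a^2 + 27.78*a - 1.78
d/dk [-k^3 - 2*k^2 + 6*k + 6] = -3*k^2 - 4*k + 6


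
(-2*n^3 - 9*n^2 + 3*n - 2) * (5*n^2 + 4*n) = -10*n^5 - 53*n^4 - 21*n^3 + 2*n^2 - 8*n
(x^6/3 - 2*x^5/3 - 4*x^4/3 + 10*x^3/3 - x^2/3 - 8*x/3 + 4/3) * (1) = x^6/3 - 2*x^5/3 - 4*x^4/3 + 10*x^3/3 - x^2/3 - 8*x/3 + 4/3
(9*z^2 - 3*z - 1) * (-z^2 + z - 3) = -9*z^4 + 12*z^3 - 29*z^2 + 8*z + 3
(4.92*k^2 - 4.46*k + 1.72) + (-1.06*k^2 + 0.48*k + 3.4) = 3.86*k^2 - 3.98*k + 5.12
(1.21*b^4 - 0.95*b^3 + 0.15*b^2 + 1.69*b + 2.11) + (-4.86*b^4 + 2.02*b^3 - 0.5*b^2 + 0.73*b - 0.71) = -3.65*b^4 + 1.07*b^3 - 0.35*b^2 + 2.42*b + 1.4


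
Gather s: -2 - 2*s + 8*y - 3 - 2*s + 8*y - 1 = -4*s + 16*y - 6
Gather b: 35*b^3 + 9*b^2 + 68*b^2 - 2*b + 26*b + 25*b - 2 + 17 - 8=35*b^3 + 77*b^2 + 49*b + 7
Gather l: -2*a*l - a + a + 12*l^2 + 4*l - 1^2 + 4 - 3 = 12*l^2 + l*(4 - 2*a)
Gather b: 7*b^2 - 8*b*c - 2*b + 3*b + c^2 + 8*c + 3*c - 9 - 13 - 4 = 7*b^2 + b*(1 - 8*c) + c^2 + 11*c - 26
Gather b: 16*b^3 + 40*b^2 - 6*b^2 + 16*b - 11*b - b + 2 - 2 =16*b^3 + 34*b^2 + 4*b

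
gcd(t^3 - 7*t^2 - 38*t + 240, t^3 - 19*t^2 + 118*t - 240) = t^2 - 13*t + 40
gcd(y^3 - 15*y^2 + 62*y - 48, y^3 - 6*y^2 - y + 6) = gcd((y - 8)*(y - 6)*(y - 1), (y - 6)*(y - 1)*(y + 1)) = y^2 - 7*y + 6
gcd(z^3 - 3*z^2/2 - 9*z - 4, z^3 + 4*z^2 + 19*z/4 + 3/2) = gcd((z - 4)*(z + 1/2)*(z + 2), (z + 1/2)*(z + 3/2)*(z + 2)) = z^2 + 5*z/2 + 1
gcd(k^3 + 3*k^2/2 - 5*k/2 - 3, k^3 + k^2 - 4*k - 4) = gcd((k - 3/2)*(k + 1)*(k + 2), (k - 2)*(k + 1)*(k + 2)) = k^2 + 3*k + 2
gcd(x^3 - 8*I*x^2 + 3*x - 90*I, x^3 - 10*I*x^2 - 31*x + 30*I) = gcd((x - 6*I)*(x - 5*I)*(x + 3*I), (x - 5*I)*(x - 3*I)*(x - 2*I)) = x - 5*I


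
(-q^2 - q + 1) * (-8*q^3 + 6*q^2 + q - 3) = 8*q^5 + 2*q^4 - 15*q^3 + 8*q^2 + 4*q - 3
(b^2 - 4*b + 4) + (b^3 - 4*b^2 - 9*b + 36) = b^3 - 3*b^2 - 13*b + 40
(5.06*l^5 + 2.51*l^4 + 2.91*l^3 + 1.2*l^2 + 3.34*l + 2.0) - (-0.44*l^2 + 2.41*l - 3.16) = 5.06*l^5 + 2.51*l^4 + 2.91*l^3 + 1.64*l^2 + 0.93*l + 5.16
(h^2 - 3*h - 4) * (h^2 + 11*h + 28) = h^4 + 8*h^3 - 9*h^2 - 128*h - 112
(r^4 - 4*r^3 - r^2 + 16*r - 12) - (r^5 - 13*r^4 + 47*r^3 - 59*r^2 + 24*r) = -r^5 + 14*r^4 - 51*r^3 + 58*r^2 - 8*r - 12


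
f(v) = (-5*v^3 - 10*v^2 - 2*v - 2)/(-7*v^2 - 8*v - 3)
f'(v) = (14*v + 8)*(-5*v^3 - 10*v^2 - 2*v - 2)/(-7*v^2 - 8*v - 3)^2 + (-15*v^2 - 20*v - 2)/(-7*v^2 - 8*v - 3) = (35*v^4 + 80*v^3 + 111*v^2 + 32*v - 10)/(49*v^4 + 112*v^3 + 106*v^2 + 48*v + 9)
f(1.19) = 1.20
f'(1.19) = 0.78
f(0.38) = 0.64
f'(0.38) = 0.47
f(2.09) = 1.90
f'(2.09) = 0.77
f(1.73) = 1.62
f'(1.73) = 0.77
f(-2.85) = -1.03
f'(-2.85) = 0.92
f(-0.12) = 0.89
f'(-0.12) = -2.70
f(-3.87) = -1.90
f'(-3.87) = 0.80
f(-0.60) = 4.61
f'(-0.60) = -3.83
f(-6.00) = -3.53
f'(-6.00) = 0.74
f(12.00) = 9.13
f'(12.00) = 0.72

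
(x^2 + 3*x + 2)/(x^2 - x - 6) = (x + 1)/(x - 3)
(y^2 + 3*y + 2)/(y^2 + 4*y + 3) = (y + 2)/(y + 3)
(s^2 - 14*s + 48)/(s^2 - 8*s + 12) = (s - 8)/(s - 2)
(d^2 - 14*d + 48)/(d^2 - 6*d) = (d - 8)/d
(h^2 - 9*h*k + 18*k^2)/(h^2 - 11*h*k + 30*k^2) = (h - 3*k)/(h - 5*k)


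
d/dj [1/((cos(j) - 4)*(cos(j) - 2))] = 2*(cos(j) - 3)*sin(j)/((cos(j) - 4)^2*(cos(j) - 2)^2)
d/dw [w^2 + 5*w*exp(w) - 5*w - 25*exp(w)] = 5*w*exp(w) + 2*w - 20*exp(w) - 5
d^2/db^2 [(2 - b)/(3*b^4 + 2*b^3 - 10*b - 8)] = 4*(-2*(b - 2)*(6*b^3 + 3*b^2 - 5)^2 + (6*b^3 + 3*b^2 + 3*b*(b - 2)*(3*b + 1) - 5)*(3*b^4 + 2*b^3 - 10*b - 8))/(3*b^4 + 2*b^3 - 10*b - 8)^3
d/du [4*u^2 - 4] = 8*u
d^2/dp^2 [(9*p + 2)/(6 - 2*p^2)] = (p^2*(-36*p - 8) + (27*p + 2)*(p^2 - 3))/(p^2 - 3)^3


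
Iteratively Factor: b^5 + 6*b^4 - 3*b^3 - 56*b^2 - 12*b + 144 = (b + 4)*(b^4 + 2*b^3 - 11*b^2 - 12*b + 36) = (b + 3)*(b + 4)*(b^3 - b^2 - 8*b + 12) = (b + 3)^2*(b + 4)*(b^2 - 4*b + 4) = (b - 2)*(b + 3)^2*(b + 4)*(b - 2)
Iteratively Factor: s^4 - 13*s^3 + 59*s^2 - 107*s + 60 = (s - 4)*(s^3 - 9*s^2 + 23*s - 15) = (s - 5)*(s - 4)*(s^2 - 4*s + 3) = (s - 5)*(s - 4)*(s - 3)*(s - 1)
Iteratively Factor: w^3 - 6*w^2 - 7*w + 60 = (w - 4)*(w^2 - 2*w - 15) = (w - 4)*(w + 3)*(w - 5)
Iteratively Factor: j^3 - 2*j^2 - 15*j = (j + 3)*(j^2 - 5*j) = (j - 5)*(j + 3)*(j)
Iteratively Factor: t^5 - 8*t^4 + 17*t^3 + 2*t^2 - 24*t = (t + 1)*(t^4 - 9*t^3 + 26*t^2 - 24*t) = (t - 3)*(t + 1)*(t^3 - 6*t^2 + 8*t) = (t - 3)*(t - 2)*(t + 1)*(t^2 - 4*t) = (t - 4)*(t - 3)*(t - 2)*(t + 1)*(t)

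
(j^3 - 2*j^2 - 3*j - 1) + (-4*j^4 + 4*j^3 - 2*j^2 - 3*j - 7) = -4*j^4 + 5*j^3 - 4*j^2 - 6*j - 8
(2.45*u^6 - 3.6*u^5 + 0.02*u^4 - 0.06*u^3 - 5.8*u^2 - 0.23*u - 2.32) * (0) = 0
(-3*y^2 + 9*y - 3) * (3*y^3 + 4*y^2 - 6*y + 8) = -9*y^5 + 15*y^4 + 45*y^3 - 90*y^2 + 90*y - 24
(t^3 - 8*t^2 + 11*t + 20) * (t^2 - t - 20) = t^5 - 9*t^4 - t^3 + 169*t^2 - 240*t - 400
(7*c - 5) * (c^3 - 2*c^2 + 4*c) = 7*c^4 - 19*c^3 + 38*c^2 - 20*c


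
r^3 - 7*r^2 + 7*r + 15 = (r - 5)*(r - 3)*(r + 1)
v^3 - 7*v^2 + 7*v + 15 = (v - 5)*(v - 3)*(v + 1)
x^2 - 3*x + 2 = (x - 2)*(x - 1)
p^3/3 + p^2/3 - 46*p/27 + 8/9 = (p/3 + 1)*(p - 4/3)*(p - 2/3)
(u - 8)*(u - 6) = u^2 - 14*u + 48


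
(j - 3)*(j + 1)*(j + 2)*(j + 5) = j^4 + 5*j^3 - 7*j^2 - 41*j - 30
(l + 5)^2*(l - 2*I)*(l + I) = l^4 + 10*l^3 - I*l^3 + 27*l^2 - 10*I*l^2 + 20*l - 25*I*l + 50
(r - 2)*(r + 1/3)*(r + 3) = r^3 + 4*r^2/3 - 17*r/3 - 2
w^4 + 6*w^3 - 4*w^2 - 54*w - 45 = (w - 3)*(w + 1)*(w + 3)*(w + 5)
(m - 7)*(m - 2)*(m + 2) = m^3 - 7*m^2 - 4*m + 28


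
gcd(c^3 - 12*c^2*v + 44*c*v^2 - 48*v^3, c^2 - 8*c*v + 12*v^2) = c^2 - 8*c*v + 12*v^2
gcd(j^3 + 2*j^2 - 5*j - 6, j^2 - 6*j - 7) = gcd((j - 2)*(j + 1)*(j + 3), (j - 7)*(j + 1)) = j + 1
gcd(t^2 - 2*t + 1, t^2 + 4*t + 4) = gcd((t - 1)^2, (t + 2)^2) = 1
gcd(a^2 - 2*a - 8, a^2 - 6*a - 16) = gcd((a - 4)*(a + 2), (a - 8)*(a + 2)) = a + 2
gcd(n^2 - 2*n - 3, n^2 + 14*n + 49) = 1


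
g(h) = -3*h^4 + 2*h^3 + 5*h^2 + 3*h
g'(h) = -12*h^3 + 6*h^2 + 10*h + 3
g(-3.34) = -402.10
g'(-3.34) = 483.65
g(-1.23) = -6.71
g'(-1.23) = 22.11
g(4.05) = -580.10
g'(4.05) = -655.25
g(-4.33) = -1136.17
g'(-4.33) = 1046.39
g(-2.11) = -62.32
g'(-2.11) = 121.34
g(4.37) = -818.57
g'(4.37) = -840.16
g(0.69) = 4.43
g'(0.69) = 8.81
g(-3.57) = -525.28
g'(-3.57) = 589.76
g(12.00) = -57996.00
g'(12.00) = -19749.00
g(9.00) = -17793.00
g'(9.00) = -8169.00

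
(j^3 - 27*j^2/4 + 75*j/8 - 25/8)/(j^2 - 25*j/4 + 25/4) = j - 1/2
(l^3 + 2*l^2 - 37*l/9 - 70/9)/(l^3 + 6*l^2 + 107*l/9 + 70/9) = (l - 2)/(l + 2)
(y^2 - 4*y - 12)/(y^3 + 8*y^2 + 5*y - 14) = (y - 6)/(y^2 + 6*y - 7)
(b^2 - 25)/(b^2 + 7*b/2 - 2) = 2*(b^2 - 25)/(2*b^2 + 7*b - 4)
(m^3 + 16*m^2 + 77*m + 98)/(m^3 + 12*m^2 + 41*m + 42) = (m + 7)/(m + 3)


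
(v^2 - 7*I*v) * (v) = v^3 - 7*I*v^2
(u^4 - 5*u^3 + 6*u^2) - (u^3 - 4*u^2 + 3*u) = u^4 - 6*u^3 + 10*u^2 - 3*u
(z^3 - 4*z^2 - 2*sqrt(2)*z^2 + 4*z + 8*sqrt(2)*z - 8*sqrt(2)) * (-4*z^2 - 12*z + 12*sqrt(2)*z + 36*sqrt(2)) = -4*z^5 + 4*z^4 + 20*sqrt(2)*z^4 - 20*sqrt(2)*z^3 - 16*z^3 - 160*sqrt(2)*z^2 + 240*sqrt(2)*z + 384*z - 576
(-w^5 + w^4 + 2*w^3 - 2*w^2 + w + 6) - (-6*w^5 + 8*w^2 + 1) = 5*w^5 + w^4 + 2*w^3 - 10*w^2 + w + 5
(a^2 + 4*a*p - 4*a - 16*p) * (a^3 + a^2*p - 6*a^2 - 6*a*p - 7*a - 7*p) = a^5 + 5*a^4*p - 10*a^4 + 4*a^3*p^2 - 50*a^3*p + 17*a^3 - 40*a^2*p^2 + 85*a^2*p + 28*a^2 + 68*a*p^2 + 140*a*p + 112*p^2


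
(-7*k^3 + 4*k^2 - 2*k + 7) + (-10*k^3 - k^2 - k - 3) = -17*k^3 + 3*k^2 - 3*k + 4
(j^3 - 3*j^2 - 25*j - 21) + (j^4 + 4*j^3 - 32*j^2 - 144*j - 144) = j^4 + 5*j^3 - 35*j^2 - 169*j - 165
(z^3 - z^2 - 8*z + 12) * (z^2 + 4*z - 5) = z^5 + 3*z^4 - 17*z^3 - 15*z^2 + 88*z - 60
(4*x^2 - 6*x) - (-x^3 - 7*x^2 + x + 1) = x^3 + 11*x^2 - 7*x - 1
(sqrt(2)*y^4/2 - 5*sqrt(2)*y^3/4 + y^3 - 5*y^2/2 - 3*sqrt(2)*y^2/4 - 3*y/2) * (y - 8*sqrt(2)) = sqrt(2)*y^5/2 - 7*y^4 - 5*sqrt(2)*y^4/4 - 35*sqrt(2)*y^3/4 + 35*y^3/2 + 21*y^2/2 + 20*sqrt(2)*y^2 + 12*sqrt(2)*y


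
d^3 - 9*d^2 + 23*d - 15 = (d - 5)*(d - 3)*(d - 1)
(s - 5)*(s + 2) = s^2 - 3*s - 10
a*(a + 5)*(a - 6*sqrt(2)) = a^3 - 6*sqrt(2)*a^2 + 5*a^2 - 30*sqrt(2)*a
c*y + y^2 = y*(c + y)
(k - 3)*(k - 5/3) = k^2 - 14*k/3 + 5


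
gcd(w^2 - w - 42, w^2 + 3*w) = 1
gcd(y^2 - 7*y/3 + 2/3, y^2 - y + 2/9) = y - 1/3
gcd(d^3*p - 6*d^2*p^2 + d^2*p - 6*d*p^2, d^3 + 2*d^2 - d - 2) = d + 1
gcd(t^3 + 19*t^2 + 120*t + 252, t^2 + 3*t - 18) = t + 6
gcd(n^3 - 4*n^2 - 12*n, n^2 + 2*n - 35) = 1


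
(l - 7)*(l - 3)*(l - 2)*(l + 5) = l^4 - 7*l^3 - 19*l^2 + 163*l - 210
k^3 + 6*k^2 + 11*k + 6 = (k + 1)*(k + 2)*(k + 3)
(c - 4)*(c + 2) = c^2 - 2*c - 8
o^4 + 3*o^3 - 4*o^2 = o^2*(o - 1)*(o + 4)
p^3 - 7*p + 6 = (p - 2)*(p - 1)*(p + 3)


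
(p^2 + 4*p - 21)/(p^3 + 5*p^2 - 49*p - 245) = (p - 3)/(p^2 - 2*p - 35)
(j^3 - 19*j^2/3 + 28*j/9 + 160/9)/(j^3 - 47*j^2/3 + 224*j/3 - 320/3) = (j + 4/3)/(j - 8)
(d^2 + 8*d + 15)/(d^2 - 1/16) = 16*(d^2 + 8*d + 15)/(16*d^2 - 1)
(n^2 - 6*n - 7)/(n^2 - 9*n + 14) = (n + 1)/(n - 2)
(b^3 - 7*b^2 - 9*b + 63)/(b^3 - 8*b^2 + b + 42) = (b + 3)/(b + 2)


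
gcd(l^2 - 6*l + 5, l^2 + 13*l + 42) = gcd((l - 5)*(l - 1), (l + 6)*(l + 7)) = 1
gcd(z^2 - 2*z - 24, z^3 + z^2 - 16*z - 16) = z + 4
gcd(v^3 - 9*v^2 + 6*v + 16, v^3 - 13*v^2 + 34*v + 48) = v^2 - 7*v - 8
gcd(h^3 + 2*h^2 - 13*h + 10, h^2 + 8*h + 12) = 1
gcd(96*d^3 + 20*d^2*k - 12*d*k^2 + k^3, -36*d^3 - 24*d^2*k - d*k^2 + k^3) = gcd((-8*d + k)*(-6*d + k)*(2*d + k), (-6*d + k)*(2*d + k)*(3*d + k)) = 12*d^2 + 4*d*k - k^2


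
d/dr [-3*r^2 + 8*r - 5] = 8 - 6*r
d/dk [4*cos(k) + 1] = -4*sin(k)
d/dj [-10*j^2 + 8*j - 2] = 8 - 20*j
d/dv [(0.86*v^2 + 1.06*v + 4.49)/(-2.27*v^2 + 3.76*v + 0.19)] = (5.6398*v^2 + 20.7114*v - 16.681)/(5.1529*v^4 - 17.0704*v^3 + 13.275*v^2 + 1.4288*v + 0.0361)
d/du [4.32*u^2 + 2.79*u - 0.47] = 8.64*u + 2.79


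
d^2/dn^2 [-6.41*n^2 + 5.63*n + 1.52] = -12.8200000000000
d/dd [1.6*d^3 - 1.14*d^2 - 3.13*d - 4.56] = 4.8*d^2 - 2.28*d - 3.13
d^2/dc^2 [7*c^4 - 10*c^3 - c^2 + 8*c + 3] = 84*c^2 - 60*c - 2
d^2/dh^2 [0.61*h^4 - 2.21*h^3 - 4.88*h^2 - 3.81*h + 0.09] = 7.32*h^2 - 13.26*h - 9.76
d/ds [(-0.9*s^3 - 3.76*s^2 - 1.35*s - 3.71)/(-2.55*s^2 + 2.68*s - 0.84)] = (2.295*s^4 - 4.824*s^3 - 11.2513*s^2 - 12.6042*s + 11.0768)/(6.5025*s^4 - 13.668*s^3 + 11.4664*s^2 - 4.5024*s + 0.7056)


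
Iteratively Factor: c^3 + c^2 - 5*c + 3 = (c + 3)*(c^2 - 2*c + 1) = (c - 1)*(c + 3)*(c - 1)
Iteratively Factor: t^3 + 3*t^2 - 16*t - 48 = (t - 4)*(t^2 + 7*t + 12) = (t - 4)*(t + 3)*(t + 4)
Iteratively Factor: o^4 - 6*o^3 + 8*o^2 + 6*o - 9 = (o + 1)*(o^3 - 7*o^2 + 15*o - 9) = (o - 3)*(o + 1)*(o^2 - 4*o + 3) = (o - 3)^2*(o + 1)*(o - 1)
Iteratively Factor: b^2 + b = (b)*(b + 1)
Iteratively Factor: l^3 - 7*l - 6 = (l + 2)*(l^2 - 2*l - 3) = (l + 1)*(l + 2)*(l - 3)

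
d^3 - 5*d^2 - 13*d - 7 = (d - 7)*(d + 1)^2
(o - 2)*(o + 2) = o^2 - 4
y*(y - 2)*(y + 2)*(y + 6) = y^4 + 6*y^3 - 4*y^2 - 24*y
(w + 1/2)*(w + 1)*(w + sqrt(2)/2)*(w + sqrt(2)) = w^4 + 3*w^3/2 + 3*sqrt(2)*w^3/2 + 3*w^2/2 + 9*sqrt(2)*w^2/4 + 3*sqrt(2)*w/4 + 3*w/2 + 1/2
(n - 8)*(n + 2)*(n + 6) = n^3 - 52*n - 96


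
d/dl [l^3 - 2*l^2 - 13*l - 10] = 3*l^2 - 4*l - 13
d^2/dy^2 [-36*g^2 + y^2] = 2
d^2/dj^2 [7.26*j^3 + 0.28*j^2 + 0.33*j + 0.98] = 43.56*j + 0.56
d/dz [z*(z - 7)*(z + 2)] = 3*z^2 - 10*z - 14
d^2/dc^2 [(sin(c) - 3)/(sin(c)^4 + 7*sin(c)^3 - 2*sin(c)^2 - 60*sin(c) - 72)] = (-9*sin(c)^4 - 74*sin(c)^3 - 112*sin(c)^2 + 280*sin(c) + 272)/((sin(c) + 2)^4*(sin(c) + 6)^3)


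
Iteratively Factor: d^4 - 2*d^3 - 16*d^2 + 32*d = (d - 4)*(d^3 + 2*d^2 - 8*d) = d*(d - 4)*(d^2 + 2*d - 8) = d*(d - 4)*(d - 2)*(d + 4)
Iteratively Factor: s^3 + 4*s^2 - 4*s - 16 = (s + 2)*(s^2 + 2*s - 8) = (s + 2)*(s + 4)*(s - 2)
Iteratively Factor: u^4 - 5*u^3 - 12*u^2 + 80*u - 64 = (u - 4)*(u^3 - u^2 - 16*u + 16) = (u - 4)*(u + 4)*(u^2 - 5*u + 4) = (u - 4)^2*(u + 4)*(u - 1)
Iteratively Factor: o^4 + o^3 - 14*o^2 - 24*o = (o)*(o^3 + o^2 - 14*o - 24) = o*(o + 2)*(o^2 - o - 12) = o*(o + 2)*(o + 3)*(o - 4)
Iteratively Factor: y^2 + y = (y)*(y + 1)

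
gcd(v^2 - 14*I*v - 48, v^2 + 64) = v - 8*I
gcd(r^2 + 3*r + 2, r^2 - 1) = r + 1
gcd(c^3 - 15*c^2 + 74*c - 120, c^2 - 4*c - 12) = c - 6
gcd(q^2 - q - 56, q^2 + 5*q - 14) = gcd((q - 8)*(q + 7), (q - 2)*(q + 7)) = q + 7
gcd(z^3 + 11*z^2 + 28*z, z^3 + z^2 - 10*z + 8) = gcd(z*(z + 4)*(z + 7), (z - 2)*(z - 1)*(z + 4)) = z + 4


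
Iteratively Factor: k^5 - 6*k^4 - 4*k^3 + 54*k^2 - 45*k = (k)*(k^4 - 6*k^3 - 4*k^2 + 54*k - 45) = k*(k - 5)*(k^3 - k^2 - 9*k + 9) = k*(k - 5)*(k - 1)*(k^2 - 9) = k*(k - 5)*(k - 1)*(k + 3)*(k - 3)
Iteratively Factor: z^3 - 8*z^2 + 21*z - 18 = (z - 3)*(z^2 - 5*z + 6) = (z - 3)*(z - 2)*(z - 3)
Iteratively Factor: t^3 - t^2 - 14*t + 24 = (t - 2)*(t^2 + t - 12) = (t - 3)*(t - 2)*(t + 4)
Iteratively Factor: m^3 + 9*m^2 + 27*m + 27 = (m + 3)*(m^2 + 6*m + 9) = (m + 3)^2*(m + 3)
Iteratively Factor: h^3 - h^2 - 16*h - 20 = (h - 5)*(h^2 + 4*h + 4) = (h - 5)*(h + 2)*(h + 2)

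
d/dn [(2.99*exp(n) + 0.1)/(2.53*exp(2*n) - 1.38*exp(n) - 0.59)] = (-(2.99*exp(n) + 0.1)*(5.06*exp(n) - 1.38) + 7.5647*exp(2*n) - 4.1262*exp(n) - 1.7641)*exp(n)/(-2.53*exp(2*n) + 1.38*exp(n) + 0.59)^2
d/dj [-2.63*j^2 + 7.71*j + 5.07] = 7.71 - 5.26*j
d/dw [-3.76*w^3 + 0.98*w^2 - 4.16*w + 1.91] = -11.28*w^2 + 1.96*w - 4.16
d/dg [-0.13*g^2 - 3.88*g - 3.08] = -0.26*g - 3.88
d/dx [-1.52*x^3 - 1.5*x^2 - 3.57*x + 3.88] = -4.56*x^2 - 3.0*x - 3.57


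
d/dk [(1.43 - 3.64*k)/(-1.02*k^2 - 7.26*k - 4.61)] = (-3.7128*k^2 + 2.9172*k + 27.1622)/(1.0404*k^4 + 14.8104*k^3 + 62.112*k^2 + 66.9372*k + 21.2521)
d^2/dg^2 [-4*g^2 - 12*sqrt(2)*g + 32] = -8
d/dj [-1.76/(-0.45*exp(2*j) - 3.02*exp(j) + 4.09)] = (-1.584*exp(j) - 5.3152)*exp(j)/(0.45*exp(2*j) + 3.02*exp(j) - 4.09)^2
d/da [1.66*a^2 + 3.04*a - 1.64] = 3.32*a + 3.04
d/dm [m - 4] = 1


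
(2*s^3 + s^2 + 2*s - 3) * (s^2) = 2*s^5 + s^4 + 2*s^3 - 3*s^2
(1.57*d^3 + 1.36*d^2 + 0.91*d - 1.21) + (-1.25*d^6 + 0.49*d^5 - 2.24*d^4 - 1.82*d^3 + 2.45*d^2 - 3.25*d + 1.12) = -1.25*d^6 + 0.49*d^5 - 2.24*d^4 - 0.25*d^3 + 3.81*d^2 - 2.34*d - 0.0899999999999999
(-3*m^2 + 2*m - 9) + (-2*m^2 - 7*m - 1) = -5*m^2 - 5*m - 10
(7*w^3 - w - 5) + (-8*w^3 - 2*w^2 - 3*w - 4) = -w^3 - 2*w^2 - 4*w - 9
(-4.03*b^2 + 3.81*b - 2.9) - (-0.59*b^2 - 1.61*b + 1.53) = -3.44*b^2 + 5.42*b - 4.43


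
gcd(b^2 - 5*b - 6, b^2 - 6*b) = b - 6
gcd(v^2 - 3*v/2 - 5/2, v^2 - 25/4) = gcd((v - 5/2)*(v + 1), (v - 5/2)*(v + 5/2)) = v - 5/2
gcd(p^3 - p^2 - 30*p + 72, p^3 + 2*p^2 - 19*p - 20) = p - 4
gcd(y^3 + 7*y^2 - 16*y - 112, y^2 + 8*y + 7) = y + 7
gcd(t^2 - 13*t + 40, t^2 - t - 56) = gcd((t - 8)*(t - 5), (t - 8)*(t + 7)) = t - 8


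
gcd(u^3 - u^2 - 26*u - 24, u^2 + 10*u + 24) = u + 4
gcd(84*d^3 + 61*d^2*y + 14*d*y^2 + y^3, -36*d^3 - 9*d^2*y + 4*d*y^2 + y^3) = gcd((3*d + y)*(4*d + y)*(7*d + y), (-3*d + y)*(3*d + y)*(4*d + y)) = 12*d^2 + 7*d*y + y^2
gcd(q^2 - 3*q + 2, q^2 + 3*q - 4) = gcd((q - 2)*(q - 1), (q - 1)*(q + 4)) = q - 1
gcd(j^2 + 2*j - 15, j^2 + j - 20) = j + 5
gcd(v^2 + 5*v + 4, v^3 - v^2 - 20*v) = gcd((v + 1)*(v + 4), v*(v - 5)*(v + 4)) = v + 4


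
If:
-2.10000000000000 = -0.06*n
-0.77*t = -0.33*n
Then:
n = 35.00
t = 15.00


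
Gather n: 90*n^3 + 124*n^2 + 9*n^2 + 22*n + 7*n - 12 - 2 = 90*n^3 + 133*n^2 + 29*n - 14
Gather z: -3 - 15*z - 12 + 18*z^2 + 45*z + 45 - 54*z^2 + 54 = -36*z^2 + 30*z + 84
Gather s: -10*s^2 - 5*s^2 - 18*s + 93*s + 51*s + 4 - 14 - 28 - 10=-15*s^2 + 126*s - 48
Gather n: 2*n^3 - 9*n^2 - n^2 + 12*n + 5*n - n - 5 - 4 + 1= 2*n^3 - 10*n^2 + 16*n - 8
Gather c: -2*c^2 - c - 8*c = -2*c^2 - 9*c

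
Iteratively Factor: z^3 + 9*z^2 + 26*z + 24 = (z + 2)*(z^2 + 7*z + 12) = (z + 2)*(z + 4)*(z + 3)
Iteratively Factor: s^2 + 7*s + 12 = (s + 4)*(s + 3)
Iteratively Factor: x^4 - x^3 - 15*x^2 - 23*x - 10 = (x + 2)*(x^3 - 3*x^2 - 9*x - 5) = (x + 1)*(x + 2)*(x^2 - 4*x - 5) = (x + 1)^2*(x + 2)*(x - 5)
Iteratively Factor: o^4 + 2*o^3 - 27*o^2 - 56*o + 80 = (o - 5)*(o^3 + 7*o^2 + 8*o - 16) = (o - 5)*(o + 4)*(o^2 + 3*o - 4) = (o - 5)*(o - 1)*(o + 4)*(o + 4)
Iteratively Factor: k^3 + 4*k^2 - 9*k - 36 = (k - 3)*(k^2 + 7*k + 12) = (k - 3)*(k + 3)*(k + 4)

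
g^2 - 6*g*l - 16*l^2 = (g - 8*l)*(g + 2*l)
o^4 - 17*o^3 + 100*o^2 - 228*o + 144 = (o - 6)^2*(o - 4)*(o - 1)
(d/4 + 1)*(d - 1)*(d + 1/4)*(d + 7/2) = d^4/4 + 27*d^3/16 + 65*d^2/32 - 99*d/32 - 7/8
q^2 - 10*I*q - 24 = (q - 6*I)*(q - 4*I)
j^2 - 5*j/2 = j*(j - 5/2)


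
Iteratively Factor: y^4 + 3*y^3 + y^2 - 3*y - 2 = (y - 1)*(y^3 + 4*y^2 + 5*y + 2) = (y - 1)*(y + 2)*(y^2 + 2*y + 1) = (y - 1)*(y + 1)*(y + 2)*(y + 1)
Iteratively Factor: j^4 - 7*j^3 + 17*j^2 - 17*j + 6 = (j - 2)*(j^3 - 5*j^2 + 7*j - 3) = (j - 2)*(j - 1)*(j^2 - 4*j + 3) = (j - 3)*(j - 2)*(j - 1)*(j - 1)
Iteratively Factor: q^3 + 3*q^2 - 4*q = (q - 1)*(q^2 + 4*q) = q*(q - 1)*(q + 4)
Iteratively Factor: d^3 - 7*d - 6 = (d + 2)*(d^2 - 2*d - 3) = (d + 1)*(d + 2)*(d - 3)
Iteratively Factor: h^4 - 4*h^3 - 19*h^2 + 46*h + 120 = (h - 4)*(h^3 - 19*h - 30) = (h - 5)*(h - 4)*(h^2 + 5*h + 6) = (h - 5)*(h - 4)*(h + 2)*(h + 3)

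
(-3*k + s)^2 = 9*k^2 - 6*k*s + s^2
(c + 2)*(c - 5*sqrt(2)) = c^2 - 5*sqrt(2)*c + 2*c - 10*sqrt(2)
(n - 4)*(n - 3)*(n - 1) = n^3 - 8*n^2 + 19*n - 12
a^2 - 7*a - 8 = (a - 8)*(a + 1)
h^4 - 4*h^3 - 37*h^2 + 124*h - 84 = (h - 7)*(h - 2)*(h - 1)*(h + 6)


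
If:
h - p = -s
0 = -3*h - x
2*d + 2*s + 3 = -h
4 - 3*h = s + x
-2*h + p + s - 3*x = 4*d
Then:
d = -4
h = -3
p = 1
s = 4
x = 9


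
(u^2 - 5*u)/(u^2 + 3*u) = (u - 5)/(u + 3)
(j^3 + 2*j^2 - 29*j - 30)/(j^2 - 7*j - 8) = (j^2 + j - 30)/(j - 8)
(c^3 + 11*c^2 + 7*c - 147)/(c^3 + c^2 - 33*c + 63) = (c + 7)/(c - 3)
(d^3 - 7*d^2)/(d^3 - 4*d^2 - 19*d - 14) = d^2/(d^2 + 3*d + 2)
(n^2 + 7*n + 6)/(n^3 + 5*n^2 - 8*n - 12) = 1/(n - 2)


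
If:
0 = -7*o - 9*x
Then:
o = -9*x/7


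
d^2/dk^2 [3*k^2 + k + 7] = 6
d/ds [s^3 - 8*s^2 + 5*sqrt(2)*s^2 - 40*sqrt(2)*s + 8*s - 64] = 3*s^2 - 16*s + 10*sqrt(2)*s - 40*sqrt(2) + 8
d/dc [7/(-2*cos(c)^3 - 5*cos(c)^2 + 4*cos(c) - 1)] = 56*(-3*cos(c)^2 - 5*cos(c) + 2)*sin(c)/(-5*cos(c) + 5*cos(2*c) + cos(3*c) + 7)^2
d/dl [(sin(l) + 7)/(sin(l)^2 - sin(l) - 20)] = -(sin(l)^2 + 14*sin(l) + 13)*cos(l)/(sin(l) + cos(l)^2 + 19)^2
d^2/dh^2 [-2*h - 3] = 0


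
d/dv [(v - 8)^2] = 2*v - 16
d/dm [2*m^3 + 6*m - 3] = 6*m^2 + 6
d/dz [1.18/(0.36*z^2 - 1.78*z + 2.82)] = (2.1004 - 0.8496*z)/(0.36*z^2 - 1.78*z + 2.82)^2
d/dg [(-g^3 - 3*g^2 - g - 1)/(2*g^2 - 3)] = (-2*g^4 + 11*g^2 + 22*g + 3)/(4*g^4 - 12*g^2 + 9)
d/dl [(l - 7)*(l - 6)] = 2*l - 13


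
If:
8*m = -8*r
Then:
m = -r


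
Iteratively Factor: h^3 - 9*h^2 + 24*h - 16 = (h - 4)*(h^2 - 5*h + 4) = (h - 4)*(h - 1)*(h - 4)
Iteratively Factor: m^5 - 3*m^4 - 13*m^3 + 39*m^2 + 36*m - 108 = (m - 3)*(m^4 - 13*m^2 + 36) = (m - 3)^2*(m^3 + 3*m^2 - 4*m - 12) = (m - 3)^2*(m + 2)*(m^2 + m - 6) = (m - 3)^2*(m - 2)*(m + 2)*(m + 3)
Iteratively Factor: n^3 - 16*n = (n + 4)*(n^2 - 4*n) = n*(n + 4)*(n - 4)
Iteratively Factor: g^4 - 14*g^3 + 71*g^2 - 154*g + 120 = (g - 4)*(g^3 - 10*g^2 + 31*g - 30) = (g - 4)*(g - 2)*(g^2 - 8*g + 15) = (g - 4)*(g - 3)*(g - 2)*(g - 5)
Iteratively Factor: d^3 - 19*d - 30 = (d - 5)*(d^2 + 5*d + 6) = (d - 5)*(d + 2)*(d + 3)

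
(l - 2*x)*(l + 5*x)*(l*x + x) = l^3*x + 3*l^2*x^2 + l^2*x - 10*l*x^3 + 3*l*x^2 - 10*x^3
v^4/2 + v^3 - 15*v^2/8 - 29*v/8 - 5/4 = (v/2 + 1/2)*(v - 2)*(v + 1/2)*(v + 5/2)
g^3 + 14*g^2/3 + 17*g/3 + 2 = (g + 2/3)*(g + 1)*(g + 3)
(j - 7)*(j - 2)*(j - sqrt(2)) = j^3 - 9*j^2 - sqrt(2)*j^2 + 9*sqrt(2)*j + 14*j - 14*sqrt(2)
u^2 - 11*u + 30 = (u - 6)*(u - 5)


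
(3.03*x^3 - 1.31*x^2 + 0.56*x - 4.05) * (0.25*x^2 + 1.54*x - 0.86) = 0.7575*x^5 + 4.3387*x^4 - 4.4832*x^3 + 0.9765*x^2 - 6.7186*x + 3.483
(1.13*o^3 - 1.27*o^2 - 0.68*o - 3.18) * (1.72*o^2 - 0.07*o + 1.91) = 1.9436*o^5 - 2.2635*o^4 + 1.0776*o^3 - 7.8477*o^2 - 1.0762*o - 6.0738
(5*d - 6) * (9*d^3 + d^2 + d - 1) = 45*d^4 - 49*d^3 - d^2 - 11*d + 6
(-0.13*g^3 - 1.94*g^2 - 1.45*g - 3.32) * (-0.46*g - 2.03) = 0.0598*g^4 + 1.1563*g^3 + 4.6052*g^2 + 4.4707*g + 6.7396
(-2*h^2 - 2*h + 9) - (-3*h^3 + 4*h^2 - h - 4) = 3*h^3 - 6*h^2 - h + 13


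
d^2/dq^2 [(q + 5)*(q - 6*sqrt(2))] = 2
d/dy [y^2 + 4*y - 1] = 2*y + 4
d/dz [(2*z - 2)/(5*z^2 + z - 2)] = 2*(5*z^2 + z - (z - 1)*(10*z + 1) - 2)/(5*z^2 + z - 2)^2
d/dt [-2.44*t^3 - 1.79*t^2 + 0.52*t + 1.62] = -7.32*t^2 - 3.58*t + 0.52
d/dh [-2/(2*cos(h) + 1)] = -4*sin(h)/(2*cos(h) + 1)^2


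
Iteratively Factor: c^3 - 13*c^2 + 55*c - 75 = (c - 5)*(c^2 - 8*c + 15) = (c - 5)^2*(c - 3)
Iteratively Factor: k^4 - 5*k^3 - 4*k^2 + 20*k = (k - 2)*(k^3 - 3*k^2 - 10*k) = (k - 5)*(k - 2)*(k^2 + 2*k) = k*(k - 5)*(k - 2)*(k + 2)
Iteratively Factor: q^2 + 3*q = (q)*(q + 3)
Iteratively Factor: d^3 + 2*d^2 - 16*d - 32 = (d + 4)*(d^2 - 2*d - 8) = (d - 4)*(d + 4)*(d + 2)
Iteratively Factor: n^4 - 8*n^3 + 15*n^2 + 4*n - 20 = (n - 2)*(n^3 - 6*n^2 + 3*n + 10) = (n - 2)*(n + 1)*(n^2 - 7*n + 10) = (n - 2)^2*(n + 1)*(n - 5)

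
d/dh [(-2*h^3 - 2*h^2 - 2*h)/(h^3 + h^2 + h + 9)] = 18*(-3*h^2 - 2*h - 1)/(h^6 + 2*h^5 + 3*h^4 + 20*h^3 + 19*h^2 + 18*h + 81)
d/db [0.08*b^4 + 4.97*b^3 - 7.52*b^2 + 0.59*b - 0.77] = 0.32*b^3 + 14.91*b^2 - 15.04*b + 0.59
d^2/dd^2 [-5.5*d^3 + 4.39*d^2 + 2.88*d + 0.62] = 8.78 - 33.0*d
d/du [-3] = 0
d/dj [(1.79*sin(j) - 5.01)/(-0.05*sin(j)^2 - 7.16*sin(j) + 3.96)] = (0.0895*sin(j)^2 - 0.500999999999999*sin(j) - 28.7832)*cos(j)/(0.0025*sin(j)^4 + 0.716*sin(j)^3 + 50.8696*sin(j)^2 - 56.7072*sin(j) + 15.6816)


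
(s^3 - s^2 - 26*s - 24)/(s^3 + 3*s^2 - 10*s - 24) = (s^2 - 5*s - 6)/(s^2 - s - 6)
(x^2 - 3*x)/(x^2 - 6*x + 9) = x/(x - 3)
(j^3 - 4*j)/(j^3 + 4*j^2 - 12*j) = (j + 2)/(j + 6)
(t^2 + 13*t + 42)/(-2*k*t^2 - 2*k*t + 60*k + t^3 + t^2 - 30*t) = (t + 7)/(-2*k*t + 10*k + t^2 - 5*t)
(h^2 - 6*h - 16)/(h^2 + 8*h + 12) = (h - 8)/(h + 6)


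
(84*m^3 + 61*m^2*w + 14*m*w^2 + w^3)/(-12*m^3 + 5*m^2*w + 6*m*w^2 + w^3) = (7*m + w)/(-m + w)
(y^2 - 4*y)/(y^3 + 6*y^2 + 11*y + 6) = y*(y - 4)/(y^3 + 6*y^2 + 11*y + 6)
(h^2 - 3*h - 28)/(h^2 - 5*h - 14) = (h + 4)/(h + 2)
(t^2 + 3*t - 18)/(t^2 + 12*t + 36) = (t - 3)/(t + 6)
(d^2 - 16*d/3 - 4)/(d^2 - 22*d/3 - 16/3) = (d - 6)/(d - 8)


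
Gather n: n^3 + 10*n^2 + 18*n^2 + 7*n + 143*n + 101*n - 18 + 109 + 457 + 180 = n^3 + 28*n^2 + 251*n + 728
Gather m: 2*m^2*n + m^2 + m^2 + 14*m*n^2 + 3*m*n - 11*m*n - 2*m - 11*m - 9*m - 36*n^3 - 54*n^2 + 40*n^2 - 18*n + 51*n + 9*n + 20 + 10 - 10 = m^2*(2*n + 2) + m*(14*n^2 - 8*n - 22) - 36*n^3 - 14*n^2 + 42*n + 20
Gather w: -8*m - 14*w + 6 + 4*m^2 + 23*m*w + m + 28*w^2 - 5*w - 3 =4*m^2 - 7*m + 28*w^2 + w*(23*m - 19) + 3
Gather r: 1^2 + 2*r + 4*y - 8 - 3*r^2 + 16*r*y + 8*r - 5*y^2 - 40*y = -3*r^2 + r*(16*y + 10) - 5*y^2 - 36*y - 7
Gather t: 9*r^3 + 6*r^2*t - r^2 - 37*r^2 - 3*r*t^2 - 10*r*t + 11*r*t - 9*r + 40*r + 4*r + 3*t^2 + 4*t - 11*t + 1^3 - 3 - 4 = 9*r^3 - 38*r^2 + 35*r + t^2*(3 - 3*r) + t*(6*r^2 + r - 7) - 6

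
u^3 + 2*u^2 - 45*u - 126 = (u - 7)*(u + 3)*(u + 6)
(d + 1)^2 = d^2 + 2*d + 1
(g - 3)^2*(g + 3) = g^3 - 3*g^2 - 9*g + 27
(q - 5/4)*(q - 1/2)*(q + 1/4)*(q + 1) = q^4 - q^3/2 - 21*q^2/16 + 11*q/32 + 5/32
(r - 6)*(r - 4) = r^2 - 10*r + 24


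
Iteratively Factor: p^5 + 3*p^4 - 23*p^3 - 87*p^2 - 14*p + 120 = (p - 1)*(p^4 + 4*p^3 - 19*p^2 - 106*p - 120) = (p - 1)*(p + 3)*(p^3 + p^2 - 22*p - 40) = (p - 1)*(p + 3)*(p + 4)*(p^2 - 3*p - 10) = (p - 1)*(p + 2)*(p + 3)*(p + 4)*(p - 5)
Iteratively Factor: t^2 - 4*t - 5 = (t + 1)*(t - 5)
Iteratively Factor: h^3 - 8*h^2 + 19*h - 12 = (h - 4)*(h^2 - 4*h + 3) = (h - 4)*(h - 1)*(h - 3)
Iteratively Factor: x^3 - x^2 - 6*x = (x)*(x^2 - x - 6) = x*(x + 2)*(x - 3)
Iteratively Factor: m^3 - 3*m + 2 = (m - 1)*(m^2 + m - 2) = (m - 1)^2*(m + 2)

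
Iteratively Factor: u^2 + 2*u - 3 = (u - 1)*(u + 3)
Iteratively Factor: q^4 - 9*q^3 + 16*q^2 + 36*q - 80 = (q - 5)*(q^3 - 4*q^2 - 4*q + 16) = (q - 5)*(q - 4)*(q^2 - 4) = (q - 5)*(q - 4)*(q - 2)*(q + 2)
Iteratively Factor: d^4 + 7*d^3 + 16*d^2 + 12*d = (d)*(d^3 + 7*d^2 + 16*d + 12) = d*(d + 3)*(d^2 + 4*d + 4) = d*(d + 2)*(d + 3)*(d + 2)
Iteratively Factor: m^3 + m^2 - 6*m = (m)*(m^2 + m - 6) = m*(m + 3)*(m - 2)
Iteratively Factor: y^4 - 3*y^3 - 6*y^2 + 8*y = (y)*(y^3 - 3*y^2 - 6*y + 8) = y*(y + 2)*(y^2 - 5*y + 4) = y*(y - 1)*(y + 2)*(y - 4)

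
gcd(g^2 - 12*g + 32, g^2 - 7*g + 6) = 1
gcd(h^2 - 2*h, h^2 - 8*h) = h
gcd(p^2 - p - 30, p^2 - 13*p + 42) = p - 6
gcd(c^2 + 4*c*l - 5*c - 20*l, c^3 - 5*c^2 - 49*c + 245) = c - 5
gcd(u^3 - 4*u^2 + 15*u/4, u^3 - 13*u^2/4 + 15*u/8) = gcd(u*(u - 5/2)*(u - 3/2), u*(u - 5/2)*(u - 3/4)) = u^2 - 5*u/2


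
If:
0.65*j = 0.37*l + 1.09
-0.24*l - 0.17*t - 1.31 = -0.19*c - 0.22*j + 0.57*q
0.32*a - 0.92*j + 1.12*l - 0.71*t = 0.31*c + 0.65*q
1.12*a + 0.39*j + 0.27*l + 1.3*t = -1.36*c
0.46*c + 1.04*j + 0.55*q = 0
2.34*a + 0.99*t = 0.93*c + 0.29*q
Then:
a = -2.99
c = -2.44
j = 3.24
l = 2.74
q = -4.08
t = 3.59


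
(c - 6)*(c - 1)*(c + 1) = c^3 - 6*c^2 - c + 6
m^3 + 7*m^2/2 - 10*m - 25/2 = (m - 5/2)*(m + 1)*(m + 5)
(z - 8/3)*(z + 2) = z^2 - 2*z/3 - 16/3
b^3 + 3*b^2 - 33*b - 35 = (b - 5)*(b + 1)*(b + 7)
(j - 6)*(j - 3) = j^2 - 9*j + 18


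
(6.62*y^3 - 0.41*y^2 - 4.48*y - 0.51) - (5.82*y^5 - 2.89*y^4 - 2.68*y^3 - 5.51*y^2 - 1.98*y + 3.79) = -5.82*y^5 + 2.89*y^4 + 9.3*y^3 + 5.1*y^2 - 2.5*y - 4.3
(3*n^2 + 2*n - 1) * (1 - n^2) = -3*n^4 - 2*n^3 + 4*n^2 + 2*n - 1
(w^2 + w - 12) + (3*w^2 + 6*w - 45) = 4*w^2 + 7*w - 57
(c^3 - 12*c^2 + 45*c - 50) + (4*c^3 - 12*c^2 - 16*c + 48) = 5*c^3 - 24*c^2 + 29*c - 2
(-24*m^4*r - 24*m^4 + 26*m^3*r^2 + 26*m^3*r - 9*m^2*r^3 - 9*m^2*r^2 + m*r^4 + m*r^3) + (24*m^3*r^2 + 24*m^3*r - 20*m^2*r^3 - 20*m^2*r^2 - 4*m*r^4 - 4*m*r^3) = -24*m^4*r - 24*m^4 + 50*m^3*r^2 + 50*m^3*r - 29*m^2*r^3 - 29*m^2*r^2 - 3*m*r^4 - 3*m*r^3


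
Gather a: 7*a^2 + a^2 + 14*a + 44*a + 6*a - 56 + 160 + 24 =8*a^2 + 64*a + 128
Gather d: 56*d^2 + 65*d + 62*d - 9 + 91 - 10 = 56*d^2 + 127*d + 72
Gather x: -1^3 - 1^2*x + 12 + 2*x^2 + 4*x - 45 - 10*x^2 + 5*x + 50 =-8*x^2 + 8*x + 16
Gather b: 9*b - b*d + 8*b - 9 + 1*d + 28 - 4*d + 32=b*(17 - d) - 3*d + 51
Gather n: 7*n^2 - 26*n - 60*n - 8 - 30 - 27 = 7*n^2 - 86*n - 65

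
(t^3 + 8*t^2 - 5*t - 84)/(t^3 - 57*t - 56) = (t^2 + t - 12)/(t^2 - 7*t - 8)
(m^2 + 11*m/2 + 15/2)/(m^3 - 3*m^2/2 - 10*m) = (m + 3)/(m*(m - 4))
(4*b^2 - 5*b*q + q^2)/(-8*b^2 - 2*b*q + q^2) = (-b + q)/(2*b + q)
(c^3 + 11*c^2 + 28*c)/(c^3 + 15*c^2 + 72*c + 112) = c/(c + 4)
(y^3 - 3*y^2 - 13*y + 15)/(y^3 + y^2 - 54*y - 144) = (y^2 - 6*y + 5)/(y^2 - 2*y - 48)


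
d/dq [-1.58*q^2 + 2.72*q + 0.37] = 2.72 - 3.16*q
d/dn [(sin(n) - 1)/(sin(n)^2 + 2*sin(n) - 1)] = (2*sin(n) + cos(n)^2)*cos(n)/(2*sin(n) - cos(n)^2)^2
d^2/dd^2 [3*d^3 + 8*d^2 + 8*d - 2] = 18*d + 16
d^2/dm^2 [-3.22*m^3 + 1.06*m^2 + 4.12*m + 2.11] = 2.12 - 19.32*m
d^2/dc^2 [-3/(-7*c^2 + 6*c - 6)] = 6*(-49*c^2 + 42*c + 4*(7*c - 3)^2 - 42)/(7*c^2 - 6*c + 6)^3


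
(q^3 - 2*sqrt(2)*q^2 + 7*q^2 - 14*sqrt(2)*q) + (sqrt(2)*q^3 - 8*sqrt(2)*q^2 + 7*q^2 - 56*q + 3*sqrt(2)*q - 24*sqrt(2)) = q^3 + sqrt(2)*q^3 - 10*sqrt(2)*q^2 + 14*q^2 - 56*q - 11*sqrt(2)*q - 24*sqrt(2)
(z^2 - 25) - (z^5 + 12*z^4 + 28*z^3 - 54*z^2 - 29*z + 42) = -z^5 - 12*z^4 - 28*z^3 + 55*z^2 + 29*z - 67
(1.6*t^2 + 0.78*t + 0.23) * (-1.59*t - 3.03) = -2.544*t^3 - 6.0882*t^2 - 2.7291*t - 0.6969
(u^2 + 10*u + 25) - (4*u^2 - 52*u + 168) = -3*u^2 + 62*u - 143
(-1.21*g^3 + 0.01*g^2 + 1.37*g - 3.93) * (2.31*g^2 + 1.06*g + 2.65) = -2.7951*g^5 - 1.2595*g^4 - 0.0311999999999992*g^3 - 7.5996*g^2 - 0.5353*g - 10.4145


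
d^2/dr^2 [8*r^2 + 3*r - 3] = 16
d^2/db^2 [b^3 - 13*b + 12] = 6*b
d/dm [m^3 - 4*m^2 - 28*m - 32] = 3*m^2 - 8*m - 28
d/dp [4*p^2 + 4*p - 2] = 8*p + 4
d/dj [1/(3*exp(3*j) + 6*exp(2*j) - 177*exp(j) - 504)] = (-3*exp(2*j) - 4*exp(j) + 59)*exp(j)/(3*(exp(3*j) + 2*exp(2*j) - 59*exp(j) - 168)^2)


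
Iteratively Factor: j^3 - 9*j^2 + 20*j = (j - 5)*(j^2 - 4*j) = j*(j - 5)*(j - 4)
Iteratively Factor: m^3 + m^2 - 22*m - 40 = (m + 2)*(m^2 - m - 20) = (m - 5)*(m + 2)*(m + 4)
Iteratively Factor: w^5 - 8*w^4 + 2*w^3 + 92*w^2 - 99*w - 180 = (w - 4)*(w^4 - 4*w^3 - 14*w^2 + 36*w + 45) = (w - 5)*(w - 4)*(w^3 + w^2 - 9*w - 9) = (w - 5)*(w - 4)*(w - 3)*(w^2 + 4*w + 3) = (w - 5)*(w - 4)*(w - 3)*(w + 1)*(w + 3)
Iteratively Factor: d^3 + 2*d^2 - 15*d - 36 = (d + 3)*(d^2 - d - 12) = (d - 4)*(d + 3)*(d + 3)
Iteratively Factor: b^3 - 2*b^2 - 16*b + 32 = (b - 2)*(b^2 - 16) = (b - 4)*(b - 2)*(b + 4)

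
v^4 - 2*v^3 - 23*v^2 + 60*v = v*(v - 4)*(v - 3)*(v + 5)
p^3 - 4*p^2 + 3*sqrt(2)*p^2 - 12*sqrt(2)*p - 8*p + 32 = (p - 4)*(p - sqrt(2))*(p + 4*sqrt(2))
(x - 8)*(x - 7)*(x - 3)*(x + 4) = x^4 - 14*x^3 + 29*x^2 + 236*x - 672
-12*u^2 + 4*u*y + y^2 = (-2*u + y)*(6*u + y)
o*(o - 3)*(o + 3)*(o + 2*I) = o^4 + 2*I*o^3 - 9*o^2 - 18*I*o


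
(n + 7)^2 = n^2 + 14*n + 49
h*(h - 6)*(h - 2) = h^3 - 8*h^2 + 12*h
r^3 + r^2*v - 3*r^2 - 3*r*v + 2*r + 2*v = (r - 2)*(r - 1)*(r + v)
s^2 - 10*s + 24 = (s - 6)*(s - 4)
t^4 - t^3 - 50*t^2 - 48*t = t*(t - 8)*(t + 1)*(t + 6)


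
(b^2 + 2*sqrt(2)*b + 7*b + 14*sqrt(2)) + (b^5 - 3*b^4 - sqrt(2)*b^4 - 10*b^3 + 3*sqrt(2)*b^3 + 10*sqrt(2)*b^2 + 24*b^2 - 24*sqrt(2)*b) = b^5 - 3*b^4 - sqrt(2)*b^4 - 10*b^3 + 3*sqrt(2)*b^3 + 10*sqrt(2)*b^2 + 25*b^2 - 22*sqrt(2)*b + 7*b + 14*sqrt(2)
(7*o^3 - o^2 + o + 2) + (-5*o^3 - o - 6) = 2*o^3 - o^2 - 4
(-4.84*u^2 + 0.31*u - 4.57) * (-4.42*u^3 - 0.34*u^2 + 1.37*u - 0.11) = 21.3928*u^5 + 0.2754*u^4 + 13.4632*u^3 + 2.5109*u^2 - 6.295*u + 0.5027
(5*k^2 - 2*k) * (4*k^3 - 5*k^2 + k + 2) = 20*k^5 - 33*k^4 + 15*k^3 + 8*k^2 - 4*k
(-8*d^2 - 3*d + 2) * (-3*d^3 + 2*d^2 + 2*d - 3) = 24*d^5 - 7*d^4 - 28*d^3 + 22*d^2 + 13*d - 6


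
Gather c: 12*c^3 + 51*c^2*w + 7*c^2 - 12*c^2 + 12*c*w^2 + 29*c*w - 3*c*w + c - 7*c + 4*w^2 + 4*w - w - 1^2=12*c^3 + c^2*(51*w - 5) + c*(12*w^2 + 26*w - 6) + 4*w^2 + 3*w - 1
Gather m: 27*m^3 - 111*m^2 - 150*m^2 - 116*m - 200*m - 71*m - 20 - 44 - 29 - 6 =27*m^3 - 261*m^2 - 387*m - 99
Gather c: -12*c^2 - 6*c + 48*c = -12*c^2 + 42*c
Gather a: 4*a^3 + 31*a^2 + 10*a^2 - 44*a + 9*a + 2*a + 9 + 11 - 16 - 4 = 4*a^3 + 41*a^2 - 33*a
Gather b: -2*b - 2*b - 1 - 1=-4*b - 2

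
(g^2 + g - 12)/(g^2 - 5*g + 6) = (g + 4)/(g - 2)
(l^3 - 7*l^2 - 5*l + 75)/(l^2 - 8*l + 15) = (l^2 - 2*l - 15)/(l - 3)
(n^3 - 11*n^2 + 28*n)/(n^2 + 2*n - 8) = n*(n^2 - 11*n + 28)/(n^2 + 2*n - 8)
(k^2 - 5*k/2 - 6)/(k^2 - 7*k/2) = (2*k^2 - 5*k - 12)/(k*(2*k - 7))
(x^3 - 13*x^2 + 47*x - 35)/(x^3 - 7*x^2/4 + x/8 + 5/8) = 8*(x^2 - 12*x + 35)/(8*x^2 - 6*x - 5)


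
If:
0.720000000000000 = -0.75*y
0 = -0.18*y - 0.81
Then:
No Solution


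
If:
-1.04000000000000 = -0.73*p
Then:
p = 1.42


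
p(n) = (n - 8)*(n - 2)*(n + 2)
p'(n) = (n - 8)*(n - 2) + (n - 8)*(n + 2) + (n - 2)*(n + 2) = 3*n^2 - 16*n - 4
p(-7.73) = -876.99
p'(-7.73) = 298.94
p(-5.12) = -291.45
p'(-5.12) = 156.56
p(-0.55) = 31.61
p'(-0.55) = 5.71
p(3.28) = -31.90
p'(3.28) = -24.20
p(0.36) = 29.57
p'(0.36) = -9.37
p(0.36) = 29.57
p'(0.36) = -9.37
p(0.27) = 30.36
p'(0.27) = -8.10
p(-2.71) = -35.82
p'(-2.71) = 61.39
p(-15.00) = -5083.00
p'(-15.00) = 911.00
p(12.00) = 560.00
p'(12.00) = 236.00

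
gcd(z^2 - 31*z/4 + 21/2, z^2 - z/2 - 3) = 1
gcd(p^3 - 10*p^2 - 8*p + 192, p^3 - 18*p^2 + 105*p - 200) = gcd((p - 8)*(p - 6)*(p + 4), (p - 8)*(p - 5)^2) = p - 8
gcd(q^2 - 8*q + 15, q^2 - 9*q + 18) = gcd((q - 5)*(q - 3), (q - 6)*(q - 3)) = q - 3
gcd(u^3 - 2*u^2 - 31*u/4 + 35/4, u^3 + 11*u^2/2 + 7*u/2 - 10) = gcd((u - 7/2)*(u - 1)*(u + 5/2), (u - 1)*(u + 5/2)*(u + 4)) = u^2 + 3*u/2 - 5/2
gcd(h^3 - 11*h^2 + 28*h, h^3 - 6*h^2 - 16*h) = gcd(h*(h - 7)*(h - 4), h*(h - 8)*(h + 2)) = h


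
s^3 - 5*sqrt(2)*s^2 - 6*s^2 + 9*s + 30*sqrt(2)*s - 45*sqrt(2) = (s - 3)^2*(s - 5*sqrt(2))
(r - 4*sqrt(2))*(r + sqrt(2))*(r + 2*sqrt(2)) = r^3 - sqrt(2)*r^2 - 20*r - 16*sqrt(2)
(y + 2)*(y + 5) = y^2 + 7*y + 10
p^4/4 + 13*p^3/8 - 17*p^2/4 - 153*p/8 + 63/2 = (p/4 + 1)*(p - 3)*(p - 3/2)*(p + 7)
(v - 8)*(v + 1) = v^2 - 7*v - 8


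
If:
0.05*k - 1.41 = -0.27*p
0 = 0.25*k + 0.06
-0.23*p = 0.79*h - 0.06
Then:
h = -1.46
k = -0.24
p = 5.27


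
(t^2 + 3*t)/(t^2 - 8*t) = (t + 3)/(t - 8)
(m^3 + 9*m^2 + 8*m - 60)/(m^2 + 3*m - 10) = m + 6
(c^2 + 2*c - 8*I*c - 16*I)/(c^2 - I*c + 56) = (c + 2)/(c + 7*I)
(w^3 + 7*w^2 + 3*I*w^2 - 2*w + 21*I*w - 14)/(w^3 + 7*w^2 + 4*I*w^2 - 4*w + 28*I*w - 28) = (w + I)/(w + 2*I)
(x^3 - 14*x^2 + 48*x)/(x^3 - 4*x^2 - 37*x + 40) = x*(x - 6)/(x^2 + 4*x - 5)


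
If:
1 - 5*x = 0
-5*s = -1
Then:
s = 1/5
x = 1/5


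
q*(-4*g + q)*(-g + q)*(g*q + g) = 4*g^3*q^2 + 4*g^3*q - 5*g^2*q^3 - 5*g^2*q^2 + g*q^4 + g*q^3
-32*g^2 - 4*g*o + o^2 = (-8*g + o)*(4*g + o)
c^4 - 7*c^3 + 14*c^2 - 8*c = c*(c - 4)*(c - 2)*(c - 1)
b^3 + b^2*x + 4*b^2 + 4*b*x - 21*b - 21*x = (b - 3)*(b + 7)*(b + x)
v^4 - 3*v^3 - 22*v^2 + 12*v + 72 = (v - 6)*(v - 2)*(v + 2)*(v + 3)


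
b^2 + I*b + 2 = (b - I)*(b + 2*I)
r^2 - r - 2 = (r - 2)*(r + 1)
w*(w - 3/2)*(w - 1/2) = w^3 - 2*w^2 + 3*w/4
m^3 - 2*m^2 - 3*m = m*(m - 3)*(m + 1)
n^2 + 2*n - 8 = (n - 2)*(n + 4)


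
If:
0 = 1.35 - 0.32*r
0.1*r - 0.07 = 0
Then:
No Solution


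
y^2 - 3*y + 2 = (y - 2)*(y - 1)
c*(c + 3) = c^2 + 3*c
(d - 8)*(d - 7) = d^2 - 15*d + 56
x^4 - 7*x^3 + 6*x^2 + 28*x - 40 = (x - 5)*(x - 2)^2*(x + 2)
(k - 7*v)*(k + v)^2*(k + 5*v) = k^4 - 38*k^2*v^2 - 72*k*v^3 - 35*v^4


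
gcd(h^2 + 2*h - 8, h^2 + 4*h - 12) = h - 2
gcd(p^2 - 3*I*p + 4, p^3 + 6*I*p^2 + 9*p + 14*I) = p + I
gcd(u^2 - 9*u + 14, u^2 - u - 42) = u - 7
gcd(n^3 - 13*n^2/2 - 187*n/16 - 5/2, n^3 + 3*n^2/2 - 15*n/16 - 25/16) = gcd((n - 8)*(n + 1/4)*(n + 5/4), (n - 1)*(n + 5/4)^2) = n + 5/4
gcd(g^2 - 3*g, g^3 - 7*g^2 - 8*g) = g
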